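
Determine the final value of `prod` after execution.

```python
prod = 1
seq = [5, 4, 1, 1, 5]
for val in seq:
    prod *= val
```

Let's trace through this code step by step.

Initialize: prod = 1
Initialize: seq = [5, 4, 1, 1, 5]
Entering loop: for val in seq:

After execution: prod = 100
100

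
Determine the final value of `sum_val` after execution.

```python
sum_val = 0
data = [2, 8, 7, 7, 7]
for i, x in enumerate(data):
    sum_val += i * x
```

Let's trace through this code step by step.

Initialize: sum_val = 0
Initialize: data = [2, 8, 7, 7, 7]
Entering loop: for i, x in enumerate(data):

After execution: sum_val = 71
71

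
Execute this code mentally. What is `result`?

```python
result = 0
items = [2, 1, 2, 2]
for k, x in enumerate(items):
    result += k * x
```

Let's trace through this code step by step.

Initialize: result = 0
Initialize: items = [2, 1, 2, 2]
Entering loop: for k, x in enumerate(items):

After execution: result = 11
11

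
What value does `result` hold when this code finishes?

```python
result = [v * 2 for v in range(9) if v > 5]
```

Let's trace through this code step by step.

Initialize: result = [v * 2 for v in range(9) if v > 5]

After execution: result = [12, 14, 16]
[12, 14, 16]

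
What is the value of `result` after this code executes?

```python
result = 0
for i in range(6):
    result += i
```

Let's trace through this code step by step.

Initialize: result = 0
Entering loop: for i in range(6):

After execution: result = 15
15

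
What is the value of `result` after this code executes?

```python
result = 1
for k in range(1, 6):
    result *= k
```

Let's trace through this code step by step.

Initialize: result = 1
Entering loop: for k in range(1, 6):

After execution: result = 120
120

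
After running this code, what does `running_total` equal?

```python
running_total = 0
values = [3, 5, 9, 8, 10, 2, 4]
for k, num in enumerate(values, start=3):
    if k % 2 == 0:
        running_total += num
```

Let's trace through this code step by step.

Initialize: running_total = 0
Initialize: values = [3, 5, 9, 8, 10, 2, 4]
Entering loop: for k, num in enumerate(values, start=3):

After execution: running_total = 15
15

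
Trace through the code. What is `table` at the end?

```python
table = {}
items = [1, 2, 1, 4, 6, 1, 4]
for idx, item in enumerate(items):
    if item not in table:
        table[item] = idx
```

Let's trace through this code step by step.

Initialize: table = {}
Initialize: items = [1, 2, 1, 4, 6, 1, 4]
Entering loop: for idx, item in enumerate(items):

After execution: table = {1: 0, 2: 1, 4: 3, 6: 4}
{1: 0, 2: 1, 4: 3, 6: 4}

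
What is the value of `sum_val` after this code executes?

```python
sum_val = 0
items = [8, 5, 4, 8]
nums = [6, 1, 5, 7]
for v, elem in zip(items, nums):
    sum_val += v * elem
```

Let's trace through this code step by step.

Initialize: sum_val = 0
Initialize: items = [8, 5, 4, 8]
Initialize: nums = [6, 1, 5, 7]
Entering loop: for v, elem in zip(items, nums):

After execution: sum_val = 129
129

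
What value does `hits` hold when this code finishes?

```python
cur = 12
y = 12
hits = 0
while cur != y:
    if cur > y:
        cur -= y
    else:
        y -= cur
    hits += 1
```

Let's trace through this code step by step.

Initialize: cur = 12
Initialize: y = 12
Initialize: hits = 0
Entering loop: while cur != y:

After execution: hits = 0
0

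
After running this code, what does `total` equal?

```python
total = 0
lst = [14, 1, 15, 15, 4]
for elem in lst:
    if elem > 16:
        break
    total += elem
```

Let's trace through this code step by step.

Initialize: total = 0
Initialize: lst = [14, 1, 15, 15, 4]
Entering loop: for elem in lst:

After execution: total = 49
49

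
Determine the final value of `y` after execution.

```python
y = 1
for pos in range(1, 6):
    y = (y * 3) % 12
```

Let's trace through this code step by step.

Initialize: y = 1
Entering loop: for pos in range(1, 6):

After execution: y = 3
3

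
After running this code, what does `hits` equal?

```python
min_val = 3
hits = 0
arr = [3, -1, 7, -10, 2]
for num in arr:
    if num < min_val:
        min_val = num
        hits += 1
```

Let's trace through this code step by step.

Initialize: min_val = 3
Initialize: hits = 0
Initialize: arr = [3, -1, 7, -10, 2]
Entering loop: for num in arr:

After execution: hits = 2
2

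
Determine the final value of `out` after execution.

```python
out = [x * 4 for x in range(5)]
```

Let's trace through this code step by step.

Initialize: out = [x * 4 for x in range(5)]

After execution: out = [0, 4, 8, 12, 16]
[0, 4, 8, 12, 16]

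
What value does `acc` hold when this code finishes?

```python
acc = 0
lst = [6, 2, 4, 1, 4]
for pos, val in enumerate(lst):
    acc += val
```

Let's trace through this code step by step.

Initialize: acc = 0
Initialize: lst = [6, 2, 4, 1, 4]
Entering loop: for pos, val in enumerate(lst):

After execution: acc = 17
17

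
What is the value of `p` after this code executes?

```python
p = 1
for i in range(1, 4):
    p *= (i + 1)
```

Let's trace through this code step by step.

Initialize: p = 1
Entering loop: for i in range(1, 4):

After execution: p = 24
24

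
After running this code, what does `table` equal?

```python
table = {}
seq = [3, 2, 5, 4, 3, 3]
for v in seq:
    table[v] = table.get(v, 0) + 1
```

Let's trace through this code step by step.

Initialize: table = {}
Initialize: seq = [3, 2, 5, 4, 3, 3]
Entering loop: for v in seq:

After execution: table = {3: 3, 2: 1, 5: 1, 4: 1}
{3: 3, 2: 1, 5: 1, 4: 1}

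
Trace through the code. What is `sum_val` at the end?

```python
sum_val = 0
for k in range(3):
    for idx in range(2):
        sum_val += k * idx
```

Let's trace through this code step by step.

Initialize: sum_val = 0
Entering loop: for k in range(3):

After execution: sum_val = 3
3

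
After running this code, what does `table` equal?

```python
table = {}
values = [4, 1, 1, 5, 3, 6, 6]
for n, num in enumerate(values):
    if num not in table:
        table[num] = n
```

Let's trace through this code step by step.

Initialize: table = {}
Initialize: values = [4, 1, 1, 5, 3, 6, 6]
Entering loop: for n, num in enumerate(values):

After execution: table = {4: 0, 1: 1, 5: 3, 3: 4, 6: 5}
{4: 0, 1: 1, 5: 3, 3: 4, 6: 5}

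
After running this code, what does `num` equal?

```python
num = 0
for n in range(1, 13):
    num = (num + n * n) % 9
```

Let's trace through this code step by step.

Initialize: num = 0
Entering loop: for n in range(1, 13):

After execution: num = 2
2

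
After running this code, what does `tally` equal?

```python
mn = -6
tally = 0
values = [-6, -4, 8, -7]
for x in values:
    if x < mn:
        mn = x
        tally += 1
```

Let's trace through this code step by step.

Initialize: mn = -6
Initialize: tally = 0
Initialize: values = [-6, -4, 8, -7]
Entering loop: for x in values:

After execution: tally = 1
1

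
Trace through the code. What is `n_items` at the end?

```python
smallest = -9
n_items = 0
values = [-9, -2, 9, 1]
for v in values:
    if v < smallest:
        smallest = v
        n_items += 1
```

Let's trace through this code step by step.

Initialize: smallest = -9
Initialize: n_items = 0
Initialize: values = [-9, -2, 9, 1]
Entering loop: for v in values:

After execution: n_items = 0
0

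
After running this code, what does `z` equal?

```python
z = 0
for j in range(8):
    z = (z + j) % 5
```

Let's trace through this code step by step.

Initialize: z = 0
Entering loop: for j in range(8):

After execution: z = 3
3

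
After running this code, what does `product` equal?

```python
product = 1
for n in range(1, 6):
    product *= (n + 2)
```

Let's trace through this code step by step.

Initialize: product = 1
Entering loop: for n in range(1, 6):

After execution: product = 2520
2520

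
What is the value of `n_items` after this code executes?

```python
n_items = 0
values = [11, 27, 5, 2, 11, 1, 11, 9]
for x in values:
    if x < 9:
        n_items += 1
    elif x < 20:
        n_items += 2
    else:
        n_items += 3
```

Let's trace through this code step by step.

Initialize: n_items = 0
Initialize: values = [11, 27, 5, 2, 11, 1, 11, 9]
Entering loop: for x in values:

After execution: n_items = 14
14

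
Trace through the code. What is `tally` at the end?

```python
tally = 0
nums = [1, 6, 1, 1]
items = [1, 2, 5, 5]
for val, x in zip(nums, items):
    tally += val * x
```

Let's trace through this code step by step.

Initialize: tally = 0
Initialize: nums = [1, 6, 1, 1]
Initialize: items = [1, 2, 5, 5]
Entering loop: for val, x in zip(nums, items):

After execution: tally = 23
23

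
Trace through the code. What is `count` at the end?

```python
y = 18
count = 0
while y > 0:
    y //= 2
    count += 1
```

Let's trace through this code step by step.

Initialize: y = 18
Initialize: count = 0
Entering loop: while y > 0:

After execution: count = 5
5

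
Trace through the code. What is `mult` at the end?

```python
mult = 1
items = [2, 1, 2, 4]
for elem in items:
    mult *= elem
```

Let's trace through this code step by step.

Initialize: mult = 1
Initialize: items = [2, 1, 2, 4]
Entering loop: for elem in items:

After execution: mult = 16
16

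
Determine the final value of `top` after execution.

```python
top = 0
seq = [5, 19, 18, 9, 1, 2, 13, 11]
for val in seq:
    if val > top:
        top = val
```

Let's trace through this code step by step.

Initialize: top = 0
Initialize: seq = [5, 19, 18, 9, 1, 2, 13, 11]
Entering loop: for val in seq:

After execution: top = 19
19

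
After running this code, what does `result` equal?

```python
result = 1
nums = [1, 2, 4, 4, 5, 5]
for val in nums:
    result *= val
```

Let's trace through this code step by step.

Initialize: result = 1
Initialize: nums = [1, 2, 4, 4, 5, 5]
Entering loop: for val in nums:

After execution: result = 800
800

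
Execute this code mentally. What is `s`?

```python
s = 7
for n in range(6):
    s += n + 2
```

Let's trace through this code step by step.

Initialize: s = 7
Entering loop: for n in range(6):

After execution: s = 34
34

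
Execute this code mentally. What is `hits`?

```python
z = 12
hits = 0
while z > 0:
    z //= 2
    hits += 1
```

Let's trace through this code step by step.

Initialize: z = 12
Initialize: hits = 0
Entering loop: while z > 0:

After execution: hits = 4
4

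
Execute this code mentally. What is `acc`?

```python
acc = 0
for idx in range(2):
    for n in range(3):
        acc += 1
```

Let's trace through this code step by step.

Initialize: acc = 0
Entering loop: for idx in range(2):

After execution: acc = 6
6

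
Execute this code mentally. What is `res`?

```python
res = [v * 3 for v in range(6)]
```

Let's trace through this code step by step.

Initialize: res = [v * 3 for v in range(6)]

After execution: res = [0, 3, 6, 9, 12, 15]
[0, 3, 6, 9, 12, 15]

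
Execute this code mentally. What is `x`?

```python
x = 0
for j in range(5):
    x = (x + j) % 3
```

Let's trace through this code step by step.

Initialize: x = 0
Entering loop: for j in range(5):

After execution: x = 1
1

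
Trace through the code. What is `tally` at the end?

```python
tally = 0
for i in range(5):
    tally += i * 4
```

Let's trace through this code step by step.

Initialize: tally = 0
Entering loop: for i in range(5):

After execution: tally = 40
40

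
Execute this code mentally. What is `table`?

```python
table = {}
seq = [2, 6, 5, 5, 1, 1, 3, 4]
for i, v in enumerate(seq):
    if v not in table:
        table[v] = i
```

Let's trace through this code step by step.

Initialize: table = {}
Initialize: seq = [2, 6, 5, 5, 1, 1, 3, 4]
Entering loop: for i, v in enumerate(seq):

After execution: table = {2: 0, 6: 1, 5: 2, 1: 4, 3: 6, 4: 7}
{2: 0, 6: 1, 5: 2, 1: 4, 3: 6, 4: 7}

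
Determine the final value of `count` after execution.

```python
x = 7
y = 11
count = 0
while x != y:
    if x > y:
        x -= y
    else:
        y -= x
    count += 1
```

Let's trace through this code step by step.

Initialize: x = 7
Initialize: y = 11
Initialize: count = 0
Entering loop: while x != y:

After execution: count = 5
5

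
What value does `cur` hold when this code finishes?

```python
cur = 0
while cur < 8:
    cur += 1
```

Let's trace through this code step by step.

Initialize: cur = 0
Entering loop: while cur < 8:

After execution: cur = 8
8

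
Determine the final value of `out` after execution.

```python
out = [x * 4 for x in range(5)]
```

Let's trace through this code step by step.

Initialize: out = [x * 4 for x in range(5)]

After execution: out = [0, 4, 8, 12, 16]
[0, 4, 8, 12, 16]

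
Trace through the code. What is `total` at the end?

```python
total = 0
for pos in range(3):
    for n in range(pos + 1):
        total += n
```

Let's trace through this code step by step.

Initialize: total = 0
Entering loop: for pos in range(3):

After execution: total = 4
4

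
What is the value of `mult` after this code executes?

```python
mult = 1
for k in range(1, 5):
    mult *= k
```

Let's trace through this code step by step.

Initialize: mult = 1
Entering loop: for k in range(1, 5):

After execution: mult = 24
24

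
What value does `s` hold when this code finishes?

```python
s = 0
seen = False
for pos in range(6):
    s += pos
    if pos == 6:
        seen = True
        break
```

Let's trace through this code step by step.

Initialize: s = 0
Initialize: seen = False
Entering loop: for pos in range(6):

After execution: s = 15
15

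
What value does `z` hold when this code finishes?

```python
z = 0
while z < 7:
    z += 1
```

Let's trace through this code step by step.

Initialize: z = 0
Entering loop: while z < 7:

After execution: z = 7
7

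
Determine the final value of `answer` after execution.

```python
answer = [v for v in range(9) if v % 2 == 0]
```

Let's trace through this code step by step.

Initialize: answer = [v for v in range(9) if v % 2 == 0]

After execution: answer = [0, 2, 4, 6, 8]
[0, 2, 4, 6, 8]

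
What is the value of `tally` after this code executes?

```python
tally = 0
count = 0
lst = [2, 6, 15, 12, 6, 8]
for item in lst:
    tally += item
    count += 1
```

Let's trace through this code step by step.

Initialize: tally = 0
Initialize: count = 0
Initialize: lst = [2, 6, 15, 12, 6, 8]
Entering loop: for item in lst:

After execution: tally = 49
49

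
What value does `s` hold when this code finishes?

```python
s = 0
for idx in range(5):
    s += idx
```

Let's trace through this code step by step.

Initialize: s = 0
Entering loop: for idx in range(5):

After execution: s = 10
10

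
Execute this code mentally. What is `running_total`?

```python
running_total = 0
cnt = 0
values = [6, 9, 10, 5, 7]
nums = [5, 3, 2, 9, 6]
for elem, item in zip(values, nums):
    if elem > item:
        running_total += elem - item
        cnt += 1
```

Let's trace through this code step by step.

Initialize: running_total = 0
Initialize: cnt = 0
Initialize: values = [6, 9, 10, 5, 7]
Initialize: nums = [5, 3, 2, 9, 6]
Entering loop: for elem, item in zip(values, nums):

After execution: running_total = 16
16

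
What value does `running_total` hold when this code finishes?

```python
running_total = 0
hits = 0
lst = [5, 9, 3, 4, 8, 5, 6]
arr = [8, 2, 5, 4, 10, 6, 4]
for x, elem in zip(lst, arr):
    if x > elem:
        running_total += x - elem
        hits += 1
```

Let's trace through this code step by step.

Initialize: running_total = 0
Initialize: hits = 0
Initialize: lst = [5, 9, 3, 4, 8, 5, 6]
Initialize: arr = [8, 2, 5, 4, 10, 6, 4]
Entering loop: for x, elem in zip(lst, arr):

After execution: running_total = 9
9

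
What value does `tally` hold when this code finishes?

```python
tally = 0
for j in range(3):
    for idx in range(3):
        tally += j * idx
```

Let's trace through this code step by step.

Initialize: tally = 0
Entering loop: for j in range(3):

After execution: tally = 9
9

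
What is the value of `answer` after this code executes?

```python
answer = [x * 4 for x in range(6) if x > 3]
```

Let's trace through this code step by step.

Initialize: answer = [x * 4 for x in range(6) if x > 3]

After execution: answer = [16, 20]
[16, 20]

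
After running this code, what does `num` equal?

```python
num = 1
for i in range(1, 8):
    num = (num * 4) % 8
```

Let's trace through this code step by step.

Initialize: num = 1
Entering loop: for i in range(1, 8):

After execution: num = 0
0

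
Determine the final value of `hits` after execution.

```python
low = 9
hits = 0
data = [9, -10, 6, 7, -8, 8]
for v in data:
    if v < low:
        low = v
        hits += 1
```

Let's trace through this code step by step.

Initialize: low = 9
Initialize: hits = 0
Initialize: data = [9, -10, 6, 7, -8, 8]
Entering loop: for v in data:

After execution: hits = 1
1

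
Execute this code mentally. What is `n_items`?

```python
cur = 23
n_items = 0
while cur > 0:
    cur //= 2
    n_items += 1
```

Let's trace through this code step by step.

Initialize: cur = 23
Initialize: n_items = 0
Entering loop: while cur > 0:

After execution: n_items = 5
5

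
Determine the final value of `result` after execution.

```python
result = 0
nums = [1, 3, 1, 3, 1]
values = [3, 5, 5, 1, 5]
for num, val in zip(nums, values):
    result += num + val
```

Let's trace through this code step by step.

Initialize: result = 0
Initialize: nums = [1, 3, 1, 3, 1]
Initialize: values = [3, 5, 5, 1, 5]
Entering loop: for num, val in zip(nums, values):

After execution: result = 28
28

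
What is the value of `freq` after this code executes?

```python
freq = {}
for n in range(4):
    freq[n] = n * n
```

Let's trace through this code step by step.

Initialize: freq = {}
Entering loop: for n in range(4):

After execution: freq = {0: 0, 1: 1, 2: 4, 3: 9}
{0: 0, 1: 1, 2: 4, 3: 9}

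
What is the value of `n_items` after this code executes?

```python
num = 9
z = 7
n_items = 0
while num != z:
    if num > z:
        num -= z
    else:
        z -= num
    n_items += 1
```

Let's trace through this code step by step.

Initialize: num = 9
Initialize: z = 7
Initialize: n_items = 0
Entering loop: while num != z:

After execution: n_items = 5
5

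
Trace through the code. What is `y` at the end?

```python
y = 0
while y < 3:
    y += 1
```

Let's trace through this code step by step.

Initialize: y = 0
Entering loop: while y < 3:

After execution: y = 3
3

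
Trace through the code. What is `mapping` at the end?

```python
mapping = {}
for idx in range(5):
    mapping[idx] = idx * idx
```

Let's trace through this code step by step.

Initialize: mapping = {}
Entering loop: for idx in range(5):

After execution: mapping = {0: 0, 1: 1, 2: 4, 3: 9, 4: 16}
{0: 0, 1: 1, 2: 4, 3: 9, 4: 16}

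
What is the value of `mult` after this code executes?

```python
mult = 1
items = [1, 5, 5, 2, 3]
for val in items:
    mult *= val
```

Let's trace through this code step by step.

Initialize: mult = 1
Initialize: items = [1, 5, 5, 2, 3]
Entering loop: for val in items:

After execution: mult = 150
150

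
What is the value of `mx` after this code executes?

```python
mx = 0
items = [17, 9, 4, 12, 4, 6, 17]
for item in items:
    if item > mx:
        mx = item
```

Let's trace through this code step by step.

Initialize: mx = 0
Initialize: items = [17, 9, 4, 12, 4, 6, 17]
Entering loop: for item in items:

After execution: mx = 17
17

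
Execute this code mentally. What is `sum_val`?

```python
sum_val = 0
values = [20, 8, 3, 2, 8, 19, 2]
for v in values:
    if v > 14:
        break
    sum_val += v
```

Let's trace through this code step by step.

Initialize: sum_val = 0
Initialize: values = [20, 8, 3, 2, 8, 19, 2]
Entering loop: for v in values:

After execution: sum_val = 0
0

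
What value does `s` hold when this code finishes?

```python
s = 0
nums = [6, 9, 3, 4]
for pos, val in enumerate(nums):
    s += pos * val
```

Let's trace through this code step by step.

Initialize: s = 0
Initialize: nums = [6, 9, 3, 4]
Entering loop: for pos, val in enumerate(nums):

After execution: s = 27
27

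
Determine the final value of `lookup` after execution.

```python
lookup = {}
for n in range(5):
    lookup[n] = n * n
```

Let's trace through this code step by step.

Initialize: lookup = {}
Entering loop: for n in range(5):

After execution: lookup = {0: 0, 1: 1, 2: 4, 3: 9, 4: 16}
{0: 0, 1: 1, 2: 4, 3: 9, 4: 16}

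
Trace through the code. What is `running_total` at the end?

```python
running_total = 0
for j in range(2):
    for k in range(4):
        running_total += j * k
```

Let's trace through this code step by step.

Initialize: running_total = 0
Entering loop: for j in range(2):

After execution: running_total = 6
6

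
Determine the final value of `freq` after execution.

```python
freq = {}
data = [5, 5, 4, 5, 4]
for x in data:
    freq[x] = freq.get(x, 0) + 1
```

Let's trace through this code step by step.

Initialize: freq = {}
Initialize: data = [5, 5, 4, 5, 4]
Entering loop: for x in data:

After execution: freq = {5: 3, 4: 2}
{5: 3, 4: 2}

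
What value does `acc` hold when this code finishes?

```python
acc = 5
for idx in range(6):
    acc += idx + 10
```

Let's trace through this code step by step.

Initialize: acc = 5
Entering loop: for idx in range(6):

After execution: acc = 80
80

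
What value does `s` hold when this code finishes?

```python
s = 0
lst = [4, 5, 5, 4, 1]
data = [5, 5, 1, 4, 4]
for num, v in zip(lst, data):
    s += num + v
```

Let's trace through this code step by step.

Initialize: s = 0
Initialize: lst = [4, 5, 5, 4, 1]
Initialize: data = [5, 5, 1, 4, 4]
Entering loop: for num, v in zip(lst, data):

After execution: s = 38
38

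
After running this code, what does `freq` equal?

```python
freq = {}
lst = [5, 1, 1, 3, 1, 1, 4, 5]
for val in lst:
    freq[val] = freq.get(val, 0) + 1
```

Let's trace through this code step by step.

Initialize: freq = {}
Initialize: lst = [5, 1, 1, 3, 1, 1, 4, 5]
Entering loop: for val in lst:

After execution: freq = {5: 2, 1: 4, 3: 1, 4: 1}
{5: 2, 1: 4, 3: 1, 4: 1}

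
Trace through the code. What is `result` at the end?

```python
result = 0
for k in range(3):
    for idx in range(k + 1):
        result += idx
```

Let's trace through this code step by step.

Initialize: result = 0
Entering loop: for k in range(3):

After execution: result = 4
4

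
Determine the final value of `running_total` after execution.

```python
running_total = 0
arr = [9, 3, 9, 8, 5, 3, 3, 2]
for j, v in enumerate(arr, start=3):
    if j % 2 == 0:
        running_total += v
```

Let's trace through this code step by step.

Initialize: running_total = 0
Initialize: arr = [9, 3, 9, 8, 5, 3, 3, 2]
Entering loop: for j, v in enumerate(arr, start=3):

After execution: running_total = 16
16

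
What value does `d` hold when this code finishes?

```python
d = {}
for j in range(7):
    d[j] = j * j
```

Let's trace through this code step by step.

Initialize: d = {}
Entering loop: for j in range(7):

After execution: d = {0: 0, 1: 1, 2: 4, 3: 9, 4: 16, 5: 25, 6: 36}
{0: 0, 1: 1, 2: 4, 3: 9, 4: 16, 5: 25, 6: 36}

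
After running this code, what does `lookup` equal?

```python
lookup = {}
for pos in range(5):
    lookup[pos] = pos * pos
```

Let's trace through this code step by step.

Initialize: lookup = {}
Entering loop: for pos in range(5):

After execution: lookup = {0: 0, 1: 1, 2: 4, 3: 9, 4: 16}
{0: 0, 1: 1, 2: 4, 3: 9, 4: 16}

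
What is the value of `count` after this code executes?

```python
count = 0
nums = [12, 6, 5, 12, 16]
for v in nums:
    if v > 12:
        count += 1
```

Let's trace through this code step by step.

Initialize: count = 0
Initialize: nums = [12, 6, 5, 12, 16]
Entering loop: for v in nums:

After execution: count = 1
1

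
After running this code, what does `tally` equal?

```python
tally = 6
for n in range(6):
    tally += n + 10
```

Let's trace through this code step by step.

Initialize: tally = 6
Entering loop: for n in range(6):

After execution: tally = 81
81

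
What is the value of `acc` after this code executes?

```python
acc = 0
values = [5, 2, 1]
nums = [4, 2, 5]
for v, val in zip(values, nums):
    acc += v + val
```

Let's trace through this code step by step.

Initialize: acc = 0
Initialize: values = [5, 2, 1]
Initialize: nums = [4, 2, 5]
Entering loop: for v, val in zip(values, nums):

After execution: acc = 19
19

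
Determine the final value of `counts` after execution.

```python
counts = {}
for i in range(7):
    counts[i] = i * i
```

Let's trace through this code step by step.

Initialize: counts = {}
Entering loop: for i in range(7):

After execution: counts = {0: 0, 1: 1, 2: 4, 3: 9, 4: 16, 5: 25, 6: 36}
{0: 0, 1: 1, 2: 4, 3: 9, 4: 16, 5: 25, 6: 36}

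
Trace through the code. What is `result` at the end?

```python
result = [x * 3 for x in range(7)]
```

Let's trace through this code step by step.

Initialize: result = [x * 3 for x in range(7)]

After execution: result = [0, 3, 6, 9, 12, 15, 18]
[0, 3, 6, 9, 12, 15, 18]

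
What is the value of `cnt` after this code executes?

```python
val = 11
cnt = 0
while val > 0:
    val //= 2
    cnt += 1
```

Let's trace through this code step by step.

Initialize: val = 11
Initialize: cnt = 0
Entering loop: while val > 0:

After execution: cnt = 4
4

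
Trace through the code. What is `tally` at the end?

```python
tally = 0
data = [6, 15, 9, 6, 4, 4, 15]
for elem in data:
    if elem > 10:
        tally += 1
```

Let's trace through this code step by step.

Initialize: tally = 0
Initialize: data = [6, 15, 9, 6, 4, 4, 15]
Entering loop: for elem in data:

After execution: tally = 2
2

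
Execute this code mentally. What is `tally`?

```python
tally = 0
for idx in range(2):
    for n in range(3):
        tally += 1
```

Let's trace through this code step by step.

Initialize: tally = 0
Entering loop: for idx in range(2):

After execution: tally = 6
6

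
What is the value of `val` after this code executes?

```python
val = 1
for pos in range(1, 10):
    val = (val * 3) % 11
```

Let's trace through this code step by step.

Initialize: val = 1
Entering loop: for pos in range(1, 10):

After execution: val = 4
4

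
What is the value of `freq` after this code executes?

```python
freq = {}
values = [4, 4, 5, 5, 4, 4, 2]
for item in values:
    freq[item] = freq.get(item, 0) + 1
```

Let's trace through this code step by step.

Initialize: freq = {}
Initialize: values = [4, 4, 5, 5, 4, 4, 2]
Entering loop: for item in values:

After execution: freq = {4: 4, 5: 2, 2: 1}
{4: 4, 5: 2, 2: 1}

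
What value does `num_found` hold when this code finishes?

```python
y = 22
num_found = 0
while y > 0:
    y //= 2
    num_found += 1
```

Let's trace through this code step by step.

Initialize: y = 22
Initialize: num_found = 0
Entering loop: while y > 0:

After execution: num_found = 5
5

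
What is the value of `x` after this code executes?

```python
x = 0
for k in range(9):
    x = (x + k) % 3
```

Let's trace through this code step by step.

Initialize: x = 0
Entering loop: for k in range(9):

After execution: x = 0
0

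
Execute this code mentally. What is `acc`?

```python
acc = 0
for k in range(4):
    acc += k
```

Let's trace through this code step by step.

Initialize: acc = 0
Entering loop: for k in range(4):

After execution: acc = 6
6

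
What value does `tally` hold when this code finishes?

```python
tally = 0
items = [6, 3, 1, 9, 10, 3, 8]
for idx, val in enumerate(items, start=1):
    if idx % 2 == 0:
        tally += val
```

Let's trace through this code step by step.

Initialize: tally = 0
Initialize: items = [6, 3, 1, 9, 10, 3, 8]
Entering loop: for idx, val in enumerate(items, start=1):

After execution: tally = 15
15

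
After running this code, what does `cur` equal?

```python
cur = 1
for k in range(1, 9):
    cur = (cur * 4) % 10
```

Let's trace through this code step by step.

Initialize: cur = 1
Entering loop: for k in range(1, 9):

After execution: cur = 6
6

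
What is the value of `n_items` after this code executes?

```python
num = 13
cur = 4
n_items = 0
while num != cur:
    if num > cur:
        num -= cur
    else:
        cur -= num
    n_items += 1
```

Let's trace through this code step by step.

Initialize: num = 13
Initialize: cur = 4
Initialize: n_items = 0
Entering loop: while num != cur:

After execution: n_items = 6
6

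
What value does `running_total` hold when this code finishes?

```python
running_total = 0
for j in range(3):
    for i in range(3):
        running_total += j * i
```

Let's trace through this code step by step.

Initialize: running_total = 0
Entering loop: for j in range(3):

After execution: running_total = 9
9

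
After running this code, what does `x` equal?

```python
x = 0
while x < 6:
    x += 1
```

Let's trace through this code step by step.

Initialize: x = 0
Entering loop: while x < 6:

After execution: x = 6
6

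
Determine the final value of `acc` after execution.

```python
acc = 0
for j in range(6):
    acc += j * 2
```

Let's trace through this code step by step.

Initialize: acc = 0
Entering loop: for j in range(6):

After execution: acc = 30
30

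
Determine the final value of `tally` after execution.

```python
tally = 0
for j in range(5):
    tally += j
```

Let's trace through this code step by step.

Initialize: tally = 0
Entering loop: for j in range(5):

After execution: tally = 10
10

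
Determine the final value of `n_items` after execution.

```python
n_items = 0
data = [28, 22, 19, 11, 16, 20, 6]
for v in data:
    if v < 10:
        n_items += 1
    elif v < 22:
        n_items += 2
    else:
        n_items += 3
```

Let's trace through this code step by step.

Initialize: n_items = 0
Initialize: data = [28, 22, 19, 11, 16, 20, 6]
Entering loop: for v in data:

After execution: n_items = 15
15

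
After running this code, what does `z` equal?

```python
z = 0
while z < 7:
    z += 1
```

Let's trace through this code step by step.

Initialize: z = 0
Entering loop: while z < 7:

After execution: z = 7
7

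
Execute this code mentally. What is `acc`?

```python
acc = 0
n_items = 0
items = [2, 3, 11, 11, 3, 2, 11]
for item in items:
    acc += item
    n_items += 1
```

Let's trace through this code step by step.

Initialize: acc = 0
Initialize: n_items = 0
Initialize: items = [2, 3, 11, 11, 3, 2, 11]
Entering loop: for item in items:

After execution: acc = 43
43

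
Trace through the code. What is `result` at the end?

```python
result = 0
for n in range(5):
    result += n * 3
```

Let's trace through this code step by step.

Initialize: result = 0
Entering loop: for n in range(5):

After execution: result = 30
30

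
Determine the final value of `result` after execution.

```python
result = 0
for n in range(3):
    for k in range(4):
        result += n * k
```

Let's trace through this code step by step.

Initialize: result = 0
Entering loop: for n in range(3):

After execution: result = 18
18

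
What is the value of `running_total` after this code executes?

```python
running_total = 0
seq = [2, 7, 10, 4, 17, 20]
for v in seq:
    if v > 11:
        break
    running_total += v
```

Let's trace through this code step by step.

Initialize: running_total = 0
Initialize: seq = [2, 7, 10, 4, 17, 20]
Entering loop: for v in seq:

After execution: running_total = 23
23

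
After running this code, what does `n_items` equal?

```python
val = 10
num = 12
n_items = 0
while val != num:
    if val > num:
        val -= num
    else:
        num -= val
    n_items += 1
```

Let's trace through this code step by step.

Initialize: val = 10
Initialize: num = 12
Initialize: n_items = 0
Entering loop: while val != num:

After execution: n_items = 5
5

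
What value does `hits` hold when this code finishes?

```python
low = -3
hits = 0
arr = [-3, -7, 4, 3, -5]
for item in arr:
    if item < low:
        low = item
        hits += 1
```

Let's trace through this code step by step.

Initialize: low = -3
Initialize: hits = 0
Initialize: arr = [-3, -7, 4, 3, -5]
Entering loop: for item in arr:

After execution: hits = 1
1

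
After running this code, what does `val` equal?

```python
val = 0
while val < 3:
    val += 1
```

Let's trace through this code step by step.

Initialize: val = 0
Entering loop: while val < 3:

After execution: val = 3
3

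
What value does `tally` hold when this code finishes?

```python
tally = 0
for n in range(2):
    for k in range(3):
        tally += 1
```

Let's trace through this code step by step.

Initialize: tally = 0
Entering loop: for n in range(2):

After execution: tally = 6
6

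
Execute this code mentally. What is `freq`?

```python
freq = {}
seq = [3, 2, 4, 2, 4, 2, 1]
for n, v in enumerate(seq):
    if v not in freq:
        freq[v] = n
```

Let's trace through this code step by step.

Initialize: freq = {}
Initialize: seq = [3, 2, 4, 2, 4, 2, 1]
Entering loop: for n, v in enumerate(seq):

After execution: freq = {3: 0, 2: 1, 4: 2, 1: 6}
{3: 0, 2: 1, 4: 2, 1: 6}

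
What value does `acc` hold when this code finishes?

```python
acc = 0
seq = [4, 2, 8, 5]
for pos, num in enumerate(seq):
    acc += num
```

Let's trace through this code step by step.

Initialize: acc = 0
Initialize: seq = [4, 2, 8, 5]
Entering loop: for pos, num in enumerate(seq):

After execution: acc = 19
19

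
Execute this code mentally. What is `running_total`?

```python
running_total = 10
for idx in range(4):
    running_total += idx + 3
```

Let's trace through this code step by step.

Initialize: running_total = 10
Entering loop: for idx in range(4):

After execution: running_total = 28
28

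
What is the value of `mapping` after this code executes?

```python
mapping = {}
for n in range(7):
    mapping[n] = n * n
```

Let's trace through this code step by step.

Initialize: mapping = {}
Entering loop: for n in range(7):

After execution: mapping = {0: 0, 1: 1, 2: 4, 3: 9, 4: 16, 5: 25, 6: 36}
{0: 0, 1: 1, 2: 4, 3: 9, 4: 16, 5: 25, 6: 36}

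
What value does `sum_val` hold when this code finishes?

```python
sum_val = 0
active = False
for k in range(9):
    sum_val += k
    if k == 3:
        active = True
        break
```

Let's trace through this code step by step.

Initialize: sum_val = 0
Initialize: active = False
Entering loop: for k in range(9):

After execution: sum_val = 6
6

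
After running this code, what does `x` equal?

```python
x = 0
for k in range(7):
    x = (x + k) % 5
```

Let's trace through this code step by step.

Initialize: x = 0
Entering loop: for k in range(7):

After execution: x = 1
1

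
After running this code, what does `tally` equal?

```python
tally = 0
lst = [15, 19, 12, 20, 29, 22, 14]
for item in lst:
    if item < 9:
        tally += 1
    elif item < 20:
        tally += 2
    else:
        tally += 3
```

Let's trace through this code step by step.

Initialize: tally = 0
Initialize: lst = [15, 19, 12, 20, 29, 22, 14]
Entering loop: for item in lst:

After execution: tally = 17
17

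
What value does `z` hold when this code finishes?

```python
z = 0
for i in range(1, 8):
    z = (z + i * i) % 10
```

Let's trace through this code step by step.

Initialize: z = 0
Entering loop: for i in range(1, 8):

After execution: z = 0
0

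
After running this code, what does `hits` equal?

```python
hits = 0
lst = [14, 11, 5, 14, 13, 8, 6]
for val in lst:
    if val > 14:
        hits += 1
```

Let's trace through this code step by step.

Initialize: hits = 0
Initialize: lst = [14, 11, 5, 14, 13, 8, 6]
Entering loop: for val in lst:

After execution: hits = 0
0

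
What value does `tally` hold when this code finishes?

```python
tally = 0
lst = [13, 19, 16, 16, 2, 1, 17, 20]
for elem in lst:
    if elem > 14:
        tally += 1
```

Let's trace through this code step by step.

Initialize: tally = 0
Initialize: lst = [13, 19, 16, 16, 2, 1, 17, 20]
Entering loop: for elem in lst:

After execution: tally = 5
5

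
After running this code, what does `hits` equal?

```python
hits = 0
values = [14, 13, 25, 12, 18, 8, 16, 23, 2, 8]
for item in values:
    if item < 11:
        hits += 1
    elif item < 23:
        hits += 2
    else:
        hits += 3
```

Let's trace through this code step by step.

Initialize: hits = 0
Initialize: values = [14, 13, 25, 12, 18, 8, 16, 23, 2, 8]
Entering loop: for item in values:

After execution: hits = 19
19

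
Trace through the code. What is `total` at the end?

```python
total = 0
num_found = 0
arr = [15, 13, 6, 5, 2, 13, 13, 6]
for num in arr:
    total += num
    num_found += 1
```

Let's trace through this code step by step.

Initialize: total = 0
Initialize: num_found = 0
Initialize: arr = [15, 13, 6, 5, 2, 13, 13, 6]
Entering loop: for num in arr:

After execution: total = 73
73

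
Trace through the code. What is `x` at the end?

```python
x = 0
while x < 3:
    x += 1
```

Let's trace through this code step by step.

Initialize: x = 0
Entering loop: while x < 3:

After execution: x = 3
3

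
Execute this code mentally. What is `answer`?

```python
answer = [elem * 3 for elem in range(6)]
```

Let's trace through this code step by step.

Initialize: answer = [elem * 3 for elem in range(6)]

After execution: answer = [0, 3, 6, 9, 12, 15]
[0, 3, 6, 9, 12, 15]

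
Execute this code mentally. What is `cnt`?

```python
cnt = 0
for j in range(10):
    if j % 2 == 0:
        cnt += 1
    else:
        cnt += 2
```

Let's trace through this code step by step.

Initialize: cnt = 0
Entering loop: for j in range(10):

After execution: cnt = 15
15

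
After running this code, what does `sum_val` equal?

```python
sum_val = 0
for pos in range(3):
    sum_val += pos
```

Let's trace through this code step by step.

Initialize: sum_val = 0
Entering loop: for pos in range(3):

After execution: sum_val = 3
3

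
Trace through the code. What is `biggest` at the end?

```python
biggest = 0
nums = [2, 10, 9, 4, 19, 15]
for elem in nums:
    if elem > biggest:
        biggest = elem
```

Let's trace through this code step by step.

Initialize: biggest = 0
Initialize: nums = [2, 10, 9, 4, 19, 15]
Entering loop: for elem in nums:

After execution: biggest = 19
19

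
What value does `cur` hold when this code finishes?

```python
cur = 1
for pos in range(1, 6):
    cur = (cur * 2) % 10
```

Let's trace through this code step by step.

Initialize: cur = 1
Entering loop: for pos in range(1, 6):

After execution: cur = 2
2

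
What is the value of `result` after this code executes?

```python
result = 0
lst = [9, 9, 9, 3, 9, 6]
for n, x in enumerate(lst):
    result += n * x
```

Let's trace through this code step by step.

Initialize: result = 0
Initialize: lst = [9, 9, 9, 3, 9, 6]
Entering loop: for n, x in enumerate(lst):

After execution: result = 102
102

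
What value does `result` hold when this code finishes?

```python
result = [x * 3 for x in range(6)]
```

Let's trace through this code step by step.

Initialize: result = [x * 3 for x in range(6)]

After execution: result = [0, 3, 6, 9, 12, 15]
[0, 3, 6, 9, 12, 15]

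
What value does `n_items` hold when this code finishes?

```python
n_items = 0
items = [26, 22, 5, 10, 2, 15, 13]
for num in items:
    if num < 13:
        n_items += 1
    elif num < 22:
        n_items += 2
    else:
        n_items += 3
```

Let's trace through this code step by step.

Initialize: n_items = 0
Initialize: items = [26, 22, 5, 10, 2, 15, 13]
Entering loop: for num in items:

After execution: n_items = 13
13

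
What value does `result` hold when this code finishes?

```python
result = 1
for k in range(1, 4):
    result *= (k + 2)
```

Let's trace through this code step by step.

Initialize: result = 1
Entering loop: for k in range(1, 4):

After execution: result = 60
60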